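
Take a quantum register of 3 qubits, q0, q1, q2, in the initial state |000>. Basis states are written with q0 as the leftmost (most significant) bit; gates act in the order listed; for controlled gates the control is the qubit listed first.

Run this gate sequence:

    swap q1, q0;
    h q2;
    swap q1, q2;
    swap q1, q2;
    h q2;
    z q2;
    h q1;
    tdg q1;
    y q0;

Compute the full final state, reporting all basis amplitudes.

The resulting statevector has amplitude sqrt(2)*I/2 on |100>, sqrt(2)*exp(I*pi/4)/2 on |110>, and 0 on every other basis state. Key observation: gates 3-4 undo each other exactly, leaving only the rest of the circuit to track.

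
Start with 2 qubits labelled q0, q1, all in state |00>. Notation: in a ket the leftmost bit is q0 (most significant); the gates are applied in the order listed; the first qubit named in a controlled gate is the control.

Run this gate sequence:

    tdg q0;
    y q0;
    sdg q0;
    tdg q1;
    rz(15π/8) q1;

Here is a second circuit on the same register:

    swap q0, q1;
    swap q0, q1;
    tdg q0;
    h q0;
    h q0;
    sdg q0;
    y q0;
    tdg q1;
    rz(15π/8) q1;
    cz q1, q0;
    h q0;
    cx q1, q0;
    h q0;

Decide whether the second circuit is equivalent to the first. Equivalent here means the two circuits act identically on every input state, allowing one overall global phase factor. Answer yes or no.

No, they are not equivalent — no single phase factor reconciles the two unitaries.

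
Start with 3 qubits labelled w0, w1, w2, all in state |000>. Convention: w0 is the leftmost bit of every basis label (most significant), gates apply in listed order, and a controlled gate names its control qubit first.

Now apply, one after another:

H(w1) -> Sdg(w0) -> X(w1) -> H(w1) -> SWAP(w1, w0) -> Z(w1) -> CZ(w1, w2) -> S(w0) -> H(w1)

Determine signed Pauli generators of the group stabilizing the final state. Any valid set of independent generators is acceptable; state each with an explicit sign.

The stabilizer group can be generated by +IXI, +ZII, +IIZ, among other valid generating sets.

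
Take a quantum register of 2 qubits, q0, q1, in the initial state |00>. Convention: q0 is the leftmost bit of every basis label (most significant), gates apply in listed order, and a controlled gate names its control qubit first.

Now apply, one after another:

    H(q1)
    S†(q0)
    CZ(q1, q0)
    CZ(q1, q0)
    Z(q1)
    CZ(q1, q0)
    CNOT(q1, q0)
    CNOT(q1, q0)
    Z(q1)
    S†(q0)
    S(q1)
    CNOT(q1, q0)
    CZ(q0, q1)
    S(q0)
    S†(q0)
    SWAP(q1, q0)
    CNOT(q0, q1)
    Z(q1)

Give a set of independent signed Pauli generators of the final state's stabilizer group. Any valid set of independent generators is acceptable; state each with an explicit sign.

The stabilizer group can be generated by -YI, +IZ, among other valid generating sets. Key observation: the block from step 3 through step 4 cancels to the identity and can be dropped.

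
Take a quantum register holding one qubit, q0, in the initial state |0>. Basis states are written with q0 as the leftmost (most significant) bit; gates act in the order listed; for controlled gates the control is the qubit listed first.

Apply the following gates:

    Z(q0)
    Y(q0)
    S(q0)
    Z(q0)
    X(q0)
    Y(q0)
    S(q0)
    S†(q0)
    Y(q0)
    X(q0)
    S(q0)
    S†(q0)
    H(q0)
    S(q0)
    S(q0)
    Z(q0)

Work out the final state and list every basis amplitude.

The resulting statevector has amplitude sqrt(2)/2 on |0>, -sqrt(2)/2 on |1>. Key observation: the block from step 6 through step 9 cancels to the identity and can be dropped.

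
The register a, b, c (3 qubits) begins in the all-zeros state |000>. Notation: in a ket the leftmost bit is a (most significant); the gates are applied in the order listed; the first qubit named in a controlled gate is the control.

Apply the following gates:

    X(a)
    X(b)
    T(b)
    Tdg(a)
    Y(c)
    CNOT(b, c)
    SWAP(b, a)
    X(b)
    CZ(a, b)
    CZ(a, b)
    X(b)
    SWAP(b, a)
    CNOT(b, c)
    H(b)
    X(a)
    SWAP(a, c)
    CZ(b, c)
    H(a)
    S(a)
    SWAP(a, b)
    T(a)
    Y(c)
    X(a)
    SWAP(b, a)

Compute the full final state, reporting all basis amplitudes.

The final amplitudes are 0 on |000>, exp(I*pi/4)/2 on |001>, 0 on |010>, -1/2 on |011>, 0 on |100>, -exp(3*I*pi/4)/2 on |101>, 0 on |110>, I/2 on |111>. Key observation: the block from step 6 through step 13 cancels to the identity and can be dropped.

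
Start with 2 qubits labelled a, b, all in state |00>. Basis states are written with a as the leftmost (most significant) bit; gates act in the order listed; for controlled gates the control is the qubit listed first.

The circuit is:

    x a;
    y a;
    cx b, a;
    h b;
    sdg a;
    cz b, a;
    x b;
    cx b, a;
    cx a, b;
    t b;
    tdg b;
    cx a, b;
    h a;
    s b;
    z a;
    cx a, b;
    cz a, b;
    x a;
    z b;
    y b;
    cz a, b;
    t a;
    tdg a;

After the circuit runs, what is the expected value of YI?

The observable YI averages to 1. Key observation: the block from step 9 through step 12 cancels to the identity and can be dropped.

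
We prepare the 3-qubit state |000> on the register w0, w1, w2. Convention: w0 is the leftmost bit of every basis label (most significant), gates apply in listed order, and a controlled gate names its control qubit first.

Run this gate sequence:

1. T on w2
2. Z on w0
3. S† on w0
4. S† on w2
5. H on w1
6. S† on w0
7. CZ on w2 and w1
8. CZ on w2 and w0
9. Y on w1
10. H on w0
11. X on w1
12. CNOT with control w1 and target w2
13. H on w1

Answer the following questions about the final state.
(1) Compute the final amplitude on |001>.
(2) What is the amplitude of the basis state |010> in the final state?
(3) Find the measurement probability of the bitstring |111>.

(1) The final state's coefficient on |001> equals -sqrt(2)*I/4.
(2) The final state's coefficient on |010> equals sqrt(2)*I/4.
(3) The probability of measuring |111> is 1/8.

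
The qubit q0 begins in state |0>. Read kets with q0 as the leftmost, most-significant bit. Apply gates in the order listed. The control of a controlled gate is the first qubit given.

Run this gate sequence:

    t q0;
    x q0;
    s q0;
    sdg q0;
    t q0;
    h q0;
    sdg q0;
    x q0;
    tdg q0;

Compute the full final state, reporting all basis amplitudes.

After the circuit, the state carries amplitude sqrt(2)*exp(3*I*pi/4)/2 on |0>, sqrt(2)/2 on |1>.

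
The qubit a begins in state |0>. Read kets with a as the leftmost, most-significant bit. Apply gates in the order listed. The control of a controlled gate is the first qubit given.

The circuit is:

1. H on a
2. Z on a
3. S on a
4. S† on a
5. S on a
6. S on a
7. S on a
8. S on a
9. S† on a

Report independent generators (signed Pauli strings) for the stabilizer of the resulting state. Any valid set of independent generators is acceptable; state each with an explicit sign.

One valid set of independent stabilizer generators is +Y (any independent generating set of the same group is equally correct). Key observation: steps 5-8 multiply out to the identity, so the circuit reduces to the remaining gates.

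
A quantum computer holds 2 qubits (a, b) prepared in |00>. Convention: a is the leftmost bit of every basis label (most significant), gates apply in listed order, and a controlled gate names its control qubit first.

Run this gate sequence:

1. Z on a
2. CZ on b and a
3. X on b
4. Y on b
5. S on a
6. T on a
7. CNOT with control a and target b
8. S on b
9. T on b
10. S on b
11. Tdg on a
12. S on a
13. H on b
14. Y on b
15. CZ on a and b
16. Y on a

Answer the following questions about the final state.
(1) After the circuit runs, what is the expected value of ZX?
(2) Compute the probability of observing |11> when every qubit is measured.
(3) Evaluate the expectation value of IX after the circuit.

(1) In the final state, ZX has expectation 1.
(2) Outcome |11> occurs with probability 1/2.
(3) The observable IX averages to -1.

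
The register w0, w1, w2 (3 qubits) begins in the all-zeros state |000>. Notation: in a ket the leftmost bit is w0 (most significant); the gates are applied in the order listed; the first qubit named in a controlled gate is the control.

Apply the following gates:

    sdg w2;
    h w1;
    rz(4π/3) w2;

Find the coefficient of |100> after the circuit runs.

|100> carries amplitude 0 in the final state.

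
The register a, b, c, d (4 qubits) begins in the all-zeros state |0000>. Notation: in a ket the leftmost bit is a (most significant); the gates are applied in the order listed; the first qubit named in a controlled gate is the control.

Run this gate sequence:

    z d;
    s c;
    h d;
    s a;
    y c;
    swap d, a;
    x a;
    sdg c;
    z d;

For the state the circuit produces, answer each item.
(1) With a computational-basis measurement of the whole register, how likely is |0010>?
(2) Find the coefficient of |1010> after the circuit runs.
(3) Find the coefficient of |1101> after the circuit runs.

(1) The probability of measuring |0010> is 1/2.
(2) |1010> carries amplitude sqrt(2)/2 in the final state.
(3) The amplitude on |1101> is 0.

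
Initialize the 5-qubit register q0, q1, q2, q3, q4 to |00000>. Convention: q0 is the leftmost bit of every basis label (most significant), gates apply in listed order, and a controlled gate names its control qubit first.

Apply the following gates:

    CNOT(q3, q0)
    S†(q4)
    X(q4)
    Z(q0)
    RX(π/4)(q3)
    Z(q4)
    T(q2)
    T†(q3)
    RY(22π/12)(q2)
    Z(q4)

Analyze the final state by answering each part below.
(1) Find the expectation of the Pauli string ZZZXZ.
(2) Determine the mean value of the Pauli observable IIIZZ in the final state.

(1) In the final state, ZZZXZ has expectation sqrt(3)/4.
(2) The expectation value of IIIZZ is -sqrt(2)/2.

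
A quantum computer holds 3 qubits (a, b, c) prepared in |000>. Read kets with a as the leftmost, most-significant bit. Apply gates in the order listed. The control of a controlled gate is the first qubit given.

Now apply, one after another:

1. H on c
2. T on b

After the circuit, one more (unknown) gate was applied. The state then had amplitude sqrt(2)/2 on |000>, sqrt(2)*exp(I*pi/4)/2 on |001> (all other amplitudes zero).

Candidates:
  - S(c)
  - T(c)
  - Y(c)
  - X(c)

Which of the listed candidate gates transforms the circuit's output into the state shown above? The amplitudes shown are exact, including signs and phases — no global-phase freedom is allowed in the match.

The applied gate was T(c).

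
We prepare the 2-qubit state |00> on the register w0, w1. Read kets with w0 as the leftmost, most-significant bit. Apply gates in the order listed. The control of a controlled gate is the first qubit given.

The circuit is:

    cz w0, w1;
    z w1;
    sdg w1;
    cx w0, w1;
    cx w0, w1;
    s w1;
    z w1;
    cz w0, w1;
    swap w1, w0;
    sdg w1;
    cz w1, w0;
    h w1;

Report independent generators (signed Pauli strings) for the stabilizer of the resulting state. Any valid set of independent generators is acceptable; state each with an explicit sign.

The stabilizer group can be generated by +IX, +ZI, among other valid generating sets. Key observation: gates 1-8 undo each other exactly, leaving only the rest of the circuit to track.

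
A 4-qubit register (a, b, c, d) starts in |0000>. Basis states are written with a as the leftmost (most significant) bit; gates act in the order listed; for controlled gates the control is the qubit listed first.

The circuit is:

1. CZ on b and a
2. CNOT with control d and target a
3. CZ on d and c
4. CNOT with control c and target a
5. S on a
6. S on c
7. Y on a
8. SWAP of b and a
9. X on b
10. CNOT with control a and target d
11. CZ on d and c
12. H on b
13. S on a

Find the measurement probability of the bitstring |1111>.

A full measurement returns |1111> with probability 0.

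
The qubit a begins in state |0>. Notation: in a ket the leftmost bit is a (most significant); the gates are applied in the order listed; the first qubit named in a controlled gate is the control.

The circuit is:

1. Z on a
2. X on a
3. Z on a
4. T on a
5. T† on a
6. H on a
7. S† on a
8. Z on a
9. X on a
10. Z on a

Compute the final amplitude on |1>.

The amplitude on |1> is sqrt(2)/2.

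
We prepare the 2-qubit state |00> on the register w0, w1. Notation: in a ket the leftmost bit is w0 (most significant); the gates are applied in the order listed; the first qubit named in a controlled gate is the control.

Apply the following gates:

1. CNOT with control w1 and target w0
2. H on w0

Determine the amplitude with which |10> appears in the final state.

The amplitude on |10> is sqrt(2)/2.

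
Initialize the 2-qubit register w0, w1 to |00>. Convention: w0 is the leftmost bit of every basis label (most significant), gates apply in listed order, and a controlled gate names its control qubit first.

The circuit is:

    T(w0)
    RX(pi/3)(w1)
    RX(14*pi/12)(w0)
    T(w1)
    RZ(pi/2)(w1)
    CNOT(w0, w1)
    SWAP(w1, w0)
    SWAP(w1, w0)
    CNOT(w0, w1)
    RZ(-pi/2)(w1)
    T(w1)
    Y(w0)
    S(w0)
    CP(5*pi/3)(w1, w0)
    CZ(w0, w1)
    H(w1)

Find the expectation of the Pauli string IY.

In the final state, IY has expectation -3/8 + 3*sqrt(3)/16. Key observation: gates 5-10 undo each other exactly, leaving only the rest of the circuit to track.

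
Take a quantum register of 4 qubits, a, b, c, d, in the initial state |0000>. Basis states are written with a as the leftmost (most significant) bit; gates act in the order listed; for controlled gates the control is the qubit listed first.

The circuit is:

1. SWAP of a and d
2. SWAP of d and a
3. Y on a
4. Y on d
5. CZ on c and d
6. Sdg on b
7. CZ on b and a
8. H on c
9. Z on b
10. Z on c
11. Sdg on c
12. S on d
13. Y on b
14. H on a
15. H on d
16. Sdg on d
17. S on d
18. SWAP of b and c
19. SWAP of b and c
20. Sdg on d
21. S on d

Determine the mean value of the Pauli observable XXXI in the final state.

In the final state, XXXI has expectation 0. Key observation: the block from step 16 through step 21 cancels to the identity and can be dropped.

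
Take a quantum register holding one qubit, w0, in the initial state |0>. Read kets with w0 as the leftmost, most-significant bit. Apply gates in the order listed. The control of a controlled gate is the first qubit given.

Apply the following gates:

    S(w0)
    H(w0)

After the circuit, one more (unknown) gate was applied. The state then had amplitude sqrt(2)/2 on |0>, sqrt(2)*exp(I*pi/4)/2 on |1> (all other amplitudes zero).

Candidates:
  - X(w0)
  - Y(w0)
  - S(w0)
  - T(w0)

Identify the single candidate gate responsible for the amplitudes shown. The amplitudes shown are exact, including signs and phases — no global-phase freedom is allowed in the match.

It was T(w0) that produced the state shown.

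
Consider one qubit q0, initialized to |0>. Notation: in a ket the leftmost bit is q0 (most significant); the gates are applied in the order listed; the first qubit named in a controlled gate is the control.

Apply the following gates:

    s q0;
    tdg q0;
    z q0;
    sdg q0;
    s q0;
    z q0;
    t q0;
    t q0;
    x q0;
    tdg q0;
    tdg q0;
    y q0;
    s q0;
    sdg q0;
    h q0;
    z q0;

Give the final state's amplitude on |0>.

|0> carries amplitude -sqrt(2)/2 in the final state.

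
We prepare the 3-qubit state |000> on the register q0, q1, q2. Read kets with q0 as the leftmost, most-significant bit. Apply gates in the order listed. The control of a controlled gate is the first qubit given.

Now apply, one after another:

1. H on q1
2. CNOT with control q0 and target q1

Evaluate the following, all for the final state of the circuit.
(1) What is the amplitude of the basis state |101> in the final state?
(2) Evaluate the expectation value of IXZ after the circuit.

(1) The final state's coefficient on |101> equals 0.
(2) The expectation value of IXZ is 1.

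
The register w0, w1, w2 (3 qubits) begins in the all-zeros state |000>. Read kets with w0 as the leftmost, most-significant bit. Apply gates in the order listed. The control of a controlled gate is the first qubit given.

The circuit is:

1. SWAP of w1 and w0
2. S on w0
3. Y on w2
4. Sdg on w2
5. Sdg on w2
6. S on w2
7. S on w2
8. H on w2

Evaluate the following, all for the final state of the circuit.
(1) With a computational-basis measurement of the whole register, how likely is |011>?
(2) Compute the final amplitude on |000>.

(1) A full measurement returns |011> with probability 0. Key observation: gates 4-7 undo each other exactly, leaving only the rest of the circuit to track.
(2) |000> carries amplitude sqrt(2)*I/2 in the final state.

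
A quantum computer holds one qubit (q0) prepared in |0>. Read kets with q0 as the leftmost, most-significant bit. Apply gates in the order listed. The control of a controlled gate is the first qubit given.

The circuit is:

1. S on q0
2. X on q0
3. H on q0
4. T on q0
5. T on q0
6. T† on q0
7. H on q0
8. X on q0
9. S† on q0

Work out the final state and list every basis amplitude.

After the circuit, the state carries amplitude 1/2 + exp(I*pi/4)/2 on |0>, -I/2 + exp(3*I*pi/4)/2 on |1>.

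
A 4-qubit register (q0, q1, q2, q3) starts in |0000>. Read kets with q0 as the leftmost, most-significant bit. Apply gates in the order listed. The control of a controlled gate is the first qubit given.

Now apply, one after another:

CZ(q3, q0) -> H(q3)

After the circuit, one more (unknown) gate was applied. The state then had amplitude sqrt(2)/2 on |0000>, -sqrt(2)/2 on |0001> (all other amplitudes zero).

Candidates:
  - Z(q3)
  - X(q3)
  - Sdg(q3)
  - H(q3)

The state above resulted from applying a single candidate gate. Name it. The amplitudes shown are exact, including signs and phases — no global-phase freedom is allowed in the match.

It was Z(q3) that produced the state shown.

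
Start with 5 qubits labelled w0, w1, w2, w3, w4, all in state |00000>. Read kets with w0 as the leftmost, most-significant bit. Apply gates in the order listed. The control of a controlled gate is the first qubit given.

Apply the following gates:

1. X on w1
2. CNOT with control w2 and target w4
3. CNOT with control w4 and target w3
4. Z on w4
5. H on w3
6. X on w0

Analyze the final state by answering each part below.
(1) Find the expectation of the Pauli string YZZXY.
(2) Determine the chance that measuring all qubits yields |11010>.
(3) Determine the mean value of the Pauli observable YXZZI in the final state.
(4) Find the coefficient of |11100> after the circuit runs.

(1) The observable YZZXY averages to 0.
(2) A full measurement returns |11010> with probability 1/2.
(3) In the final state, YXZZI has expectation 0.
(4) |11100> carries amplitude 0 in the final state.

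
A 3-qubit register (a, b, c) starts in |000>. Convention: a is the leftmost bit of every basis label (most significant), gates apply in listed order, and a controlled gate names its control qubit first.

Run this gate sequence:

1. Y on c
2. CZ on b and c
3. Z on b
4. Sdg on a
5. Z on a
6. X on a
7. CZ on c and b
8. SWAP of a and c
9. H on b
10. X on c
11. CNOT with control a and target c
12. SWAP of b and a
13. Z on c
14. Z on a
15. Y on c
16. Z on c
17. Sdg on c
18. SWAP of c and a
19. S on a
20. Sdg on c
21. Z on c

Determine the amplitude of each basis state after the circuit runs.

After the circuit, the state carries amplitude -sqrt(2)/2 on |010>, sqrt(2)*I/2 on |011>, and 0 on every other basis state.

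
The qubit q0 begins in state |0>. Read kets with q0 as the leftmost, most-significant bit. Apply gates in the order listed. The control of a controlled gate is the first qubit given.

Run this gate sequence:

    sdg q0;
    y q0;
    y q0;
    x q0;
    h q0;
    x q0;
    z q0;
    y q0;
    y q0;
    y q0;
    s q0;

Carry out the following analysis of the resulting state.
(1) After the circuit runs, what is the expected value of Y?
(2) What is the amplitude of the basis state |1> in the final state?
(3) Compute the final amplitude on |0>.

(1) The observable Y averages to -1.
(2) |1> carries amplitude sqrt(2)/2 in the final state.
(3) The amplitude on |0> is sqrt(2)*I/2.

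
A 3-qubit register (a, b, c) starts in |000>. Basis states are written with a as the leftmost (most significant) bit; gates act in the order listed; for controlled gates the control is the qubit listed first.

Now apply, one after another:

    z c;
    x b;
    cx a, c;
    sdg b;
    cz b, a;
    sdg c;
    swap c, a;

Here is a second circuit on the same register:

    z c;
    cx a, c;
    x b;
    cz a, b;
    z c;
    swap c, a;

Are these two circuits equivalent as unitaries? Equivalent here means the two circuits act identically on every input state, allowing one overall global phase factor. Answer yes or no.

No: there is an input state on which the two circuits produce genuinely different outputs (not merely differing by a phase).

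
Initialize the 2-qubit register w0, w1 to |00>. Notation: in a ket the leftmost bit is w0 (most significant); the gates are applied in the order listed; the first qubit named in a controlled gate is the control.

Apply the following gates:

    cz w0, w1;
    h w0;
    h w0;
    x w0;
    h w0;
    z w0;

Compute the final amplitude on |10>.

The amplitude on |10> is sqrt(2)/2. Key observation: steps 3-6 multiply out to the identity, so the circuit reduces to the remaining gates.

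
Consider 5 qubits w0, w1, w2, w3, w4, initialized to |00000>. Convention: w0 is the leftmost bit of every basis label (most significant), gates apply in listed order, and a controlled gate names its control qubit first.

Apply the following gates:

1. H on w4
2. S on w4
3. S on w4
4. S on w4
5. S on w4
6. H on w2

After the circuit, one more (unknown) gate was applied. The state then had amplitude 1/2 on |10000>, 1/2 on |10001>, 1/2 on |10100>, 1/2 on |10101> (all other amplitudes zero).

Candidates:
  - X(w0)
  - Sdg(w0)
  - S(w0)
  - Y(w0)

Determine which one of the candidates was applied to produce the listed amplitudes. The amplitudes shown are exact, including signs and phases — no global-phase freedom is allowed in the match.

The unique candidate consistent with the amplitudes is X(w0). Key observation: gates 2-5 undo each other exactly, leaving only the rest of the circuit to track.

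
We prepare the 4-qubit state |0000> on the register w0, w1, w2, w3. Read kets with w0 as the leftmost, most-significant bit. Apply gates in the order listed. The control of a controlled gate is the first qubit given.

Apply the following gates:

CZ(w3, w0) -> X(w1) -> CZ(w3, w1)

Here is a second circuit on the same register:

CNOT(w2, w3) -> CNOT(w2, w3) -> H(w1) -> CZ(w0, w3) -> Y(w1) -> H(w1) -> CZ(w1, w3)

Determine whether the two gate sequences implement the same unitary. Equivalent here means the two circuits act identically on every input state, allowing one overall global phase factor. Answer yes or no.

No — the two circuits implement different unitaries, even allowing a global phase.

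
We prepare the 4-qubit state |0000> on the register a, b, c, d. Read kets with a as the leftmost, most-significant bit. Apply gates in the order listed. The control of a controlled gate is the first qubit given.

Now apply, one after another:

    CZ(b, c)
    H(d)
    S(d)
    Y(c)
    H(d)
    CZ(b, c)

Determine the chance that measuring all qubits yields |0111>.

A full measurement returns |0111> with probability 0.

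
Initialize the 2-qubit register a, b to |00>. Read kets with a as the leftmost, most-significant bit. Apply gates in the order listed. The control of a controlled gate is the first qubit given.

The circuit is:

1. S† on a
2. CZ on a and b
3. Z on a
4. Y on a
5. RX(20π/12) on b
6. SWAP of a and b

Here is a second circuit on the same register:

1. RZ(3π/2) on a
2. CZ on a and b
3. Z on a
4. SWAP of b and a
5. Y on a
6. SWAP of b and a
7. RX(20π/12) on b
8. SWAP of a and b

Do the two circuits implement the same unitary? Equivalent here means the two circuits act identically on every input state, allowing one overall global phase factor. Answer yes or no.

No: there is an input state on which the two circuits produce genuinely different outputs (not merely differing by a phase).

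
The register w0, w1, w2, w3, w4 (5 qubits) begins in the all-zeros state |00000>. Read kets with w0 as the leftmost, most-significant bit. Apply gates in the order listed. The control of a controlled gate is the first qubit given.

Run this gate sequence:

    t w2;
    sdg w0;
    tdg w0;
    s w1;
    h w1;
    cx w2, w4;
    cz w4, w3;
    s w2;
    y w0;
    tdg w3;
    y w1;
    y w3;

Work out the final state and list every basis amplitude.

The resulting statevector has amplitude sqrt(2)*I/2 on |10010>, -sqrt(2)*I/2 on |11010>, and 0 on every other basis state.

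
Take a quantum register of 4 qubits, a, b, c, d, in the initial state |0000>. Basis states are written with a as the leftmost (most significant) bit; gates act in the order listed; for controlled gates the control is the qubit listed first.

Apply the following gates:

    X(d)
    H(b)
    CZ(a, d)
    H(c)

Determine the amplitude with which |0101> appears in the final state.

|0101> carries amplitude 1/2 in the final state.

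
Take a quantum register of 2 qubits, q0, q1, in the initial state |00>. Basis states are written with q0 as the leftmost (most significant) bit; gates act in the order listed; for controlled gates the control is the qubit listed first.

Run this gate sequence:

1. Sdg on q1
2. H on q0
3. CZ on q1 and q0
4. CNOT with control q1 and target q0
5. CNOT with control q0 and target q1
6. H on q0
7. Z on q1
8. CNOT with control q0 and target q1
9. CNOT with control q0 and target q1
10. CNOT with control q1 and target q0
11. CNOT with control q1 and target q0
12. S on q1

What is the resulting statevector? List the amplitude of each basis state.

After the circuit, the state carries amplitude 1/2 on |00>, -I/2 on |01>, 1/2 on |10>, I/2 on |11>. Key observation: steps 10-11 multiply out to the identity, so the circuit reduces to the remaining gates.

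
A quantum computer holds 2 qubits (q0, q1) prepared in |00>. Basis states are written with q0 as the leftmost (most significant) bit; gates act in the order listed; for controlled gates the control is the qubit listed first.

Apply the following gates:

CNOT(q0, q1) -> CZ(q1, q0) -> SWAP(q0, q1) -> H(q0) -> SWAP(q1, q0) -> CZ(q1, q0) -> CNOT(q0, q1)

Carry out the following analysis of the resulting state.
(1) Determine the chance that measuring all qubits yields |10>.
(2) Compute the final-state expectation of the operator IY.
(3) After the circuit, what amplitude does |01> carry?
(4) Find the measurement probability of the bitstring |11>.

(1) The probability of measuring |10> is 0.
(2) In the final state, IY has expectation 0.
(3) The final state's coefficient on |01> equals sqrt(2)/2.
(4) Outcome |11> occurs with probability 0.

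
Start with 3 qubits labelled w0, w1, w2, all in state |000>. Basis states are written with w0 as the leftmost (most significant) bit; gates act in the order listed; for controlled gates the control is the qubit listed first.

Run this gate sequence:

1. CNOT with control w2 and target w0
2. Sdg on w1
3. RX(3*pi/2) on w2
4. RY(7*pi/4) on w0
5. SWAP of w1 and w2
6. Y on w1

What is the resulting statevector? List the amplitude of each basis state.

After the circuit, the state carries amplitude sqrt(2*sqrt(2) + 4)/4 on |000>, 0 on |001>, I*sqrt(2*sqrt(2) + 4)/4 on |010>, 0 on |011>, -sqrt(4 - 2*sqrt(2))/4 on |100>, 0 on |101>, -I*sqrt(4 - 2*sqrt(2))/4 on |110>, 0 on |111>.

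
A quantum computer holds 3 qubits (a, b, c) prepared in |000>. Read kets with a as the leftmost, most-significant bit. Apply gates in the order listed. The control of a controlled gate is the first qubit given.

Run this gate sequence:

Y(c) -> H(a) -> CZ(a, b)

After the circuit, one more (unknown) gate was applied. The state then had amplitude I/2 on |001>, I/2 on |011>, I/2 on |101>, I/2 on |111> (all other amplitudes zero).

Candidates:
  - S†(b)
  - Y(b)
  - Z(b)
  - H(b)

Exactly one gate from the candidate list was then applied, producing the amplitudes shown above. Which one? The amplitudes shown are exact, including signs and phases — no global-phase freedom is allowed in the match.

The unique candidate consistent with the amplitudes is H(b).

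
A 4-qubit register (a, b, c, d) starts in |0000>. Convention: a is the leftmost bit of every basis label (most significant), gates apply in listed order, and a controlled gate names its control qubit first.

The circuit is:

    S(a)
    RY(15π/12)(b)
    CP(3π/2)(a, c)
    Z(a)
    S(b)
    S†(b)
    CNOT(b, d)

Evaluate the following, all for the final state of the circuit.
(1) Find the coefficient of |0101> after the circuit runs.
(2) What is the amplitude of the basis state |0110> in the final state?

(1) The final state's coefficient on |0101> equals sqrt(sqrt(2) + 2)/2. Key observation: gates 5-6 undo each other exactly, leaving only the rest of the circuit to track.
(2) |0110> carries amplitude 0 in the final state.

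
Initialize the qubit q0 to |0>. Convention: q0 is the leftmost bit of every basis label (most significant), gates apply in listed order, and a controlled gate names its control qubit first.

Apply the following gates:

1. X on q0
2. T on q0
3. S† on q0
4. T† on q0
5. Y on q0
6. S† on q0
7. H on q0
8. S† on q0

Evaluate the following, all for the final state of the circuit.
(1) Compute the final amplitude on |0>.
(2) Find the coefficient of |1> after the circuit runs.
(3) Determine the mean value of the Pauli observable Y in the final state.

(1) |0> carries amplitude -sqrt(2)/2 in the final state.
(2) The amplitude on |1> is sqrt(2)*I/2.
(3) The expectation value of Y is -1.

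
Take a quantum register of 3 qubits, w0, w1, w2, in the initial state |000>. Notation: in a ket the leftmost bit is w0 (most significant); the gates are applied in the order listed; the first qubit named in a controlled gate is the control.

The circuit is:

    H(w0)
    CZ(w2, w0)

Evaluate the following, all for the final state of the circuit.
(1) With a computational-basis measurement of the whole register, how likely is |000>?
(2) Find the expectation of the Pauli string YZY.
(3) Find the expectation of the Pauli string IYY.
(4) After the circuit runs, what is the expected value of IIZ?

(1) A full measurement returns |000> with probability 1/2.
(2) In the final state, YZY has expectation 0.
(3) In the final state, IYY has expectation 0.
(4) In the final state, IIZ has expectation 1.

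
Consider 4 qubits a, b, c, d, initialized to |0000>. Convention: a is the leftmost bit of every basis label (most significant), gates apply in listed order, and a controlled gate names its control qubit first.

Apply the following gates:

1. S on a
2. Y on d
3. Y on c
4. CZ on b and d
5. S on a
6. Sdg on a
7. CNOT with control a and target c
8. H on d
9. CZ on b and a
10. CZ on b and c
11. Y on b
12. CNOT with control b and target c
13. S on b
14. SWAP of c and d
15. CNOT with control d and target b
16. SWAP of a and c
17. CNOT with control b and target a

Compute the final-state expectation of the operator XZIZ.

The expectation value of XZIZ is 1.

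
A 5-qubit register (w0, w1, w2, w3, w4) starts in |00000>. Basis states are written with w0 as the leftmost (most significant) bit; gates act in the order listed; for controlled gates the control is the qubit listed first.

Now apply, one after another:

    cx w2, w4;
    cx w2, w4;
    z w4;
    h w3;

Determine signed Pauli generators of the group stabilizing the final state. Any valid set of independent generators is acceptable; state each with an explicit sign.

One valid set of independent stabilizer generators is +IIIXI, +ZIIII, +IZIII, +IIZII, +IIIIZ (any independent generating set of the same group is equally correct). Key observation: steps 1-2 multiply out to the identity, so the circuit reduces to the remaining gates.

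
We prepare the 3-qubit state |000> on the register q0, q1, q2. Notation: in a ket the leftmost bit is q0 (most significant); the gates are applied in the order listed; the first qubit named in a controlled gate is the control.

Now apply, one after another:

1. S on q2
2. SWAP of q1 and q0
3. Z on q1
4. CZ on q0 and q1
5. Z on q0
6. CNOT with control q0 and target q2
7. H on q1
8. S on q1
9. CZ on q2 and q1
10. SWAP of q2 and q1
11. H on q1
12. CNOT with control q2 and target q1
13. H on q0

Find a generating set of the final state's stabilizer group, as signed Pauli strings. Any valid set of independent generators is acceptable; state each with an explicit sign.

The stabilizer group can be generated by +XII, +IXI, +IIY, among other valid generating sets.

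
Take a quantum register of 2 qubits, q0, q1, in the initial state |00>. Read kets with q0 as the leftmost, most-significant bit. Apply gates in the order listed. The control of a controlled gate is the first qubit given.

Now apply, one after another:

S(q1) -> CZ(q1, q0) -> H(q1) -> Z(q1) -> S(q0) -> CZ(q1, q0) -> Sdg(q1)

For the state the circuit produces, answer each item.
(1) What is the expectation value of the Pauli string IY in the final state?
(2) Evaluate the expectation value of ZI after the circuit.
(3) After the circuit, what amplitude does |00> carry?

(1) The expectation value of IY is 1.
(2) In the final state, ZI has expectation 1.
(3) The final state's coefficient on |00> equals sqrt(2)/2.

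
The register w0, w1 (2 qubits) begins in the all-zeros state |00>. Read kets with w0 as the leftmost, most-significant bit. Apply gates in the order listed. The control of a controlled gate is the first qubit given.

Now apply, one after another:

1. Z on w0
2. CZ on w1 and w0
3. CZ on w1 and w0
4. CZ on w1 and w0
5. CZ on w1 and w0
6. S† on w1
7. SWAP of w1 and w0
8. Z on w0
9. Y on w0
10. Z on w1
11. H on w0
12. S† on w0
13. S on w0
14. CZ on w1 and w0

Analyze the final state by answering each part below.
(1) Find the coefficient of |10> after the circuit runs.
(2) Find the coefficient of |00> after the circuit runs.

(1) The amplitude on |10> is -sqrt(2)*I/2. Key observation: the block from step 2 through step 5 cancels to the identity and can be dropped.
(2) |00> carries amplitude sqrt(2)*I/2 in the final state.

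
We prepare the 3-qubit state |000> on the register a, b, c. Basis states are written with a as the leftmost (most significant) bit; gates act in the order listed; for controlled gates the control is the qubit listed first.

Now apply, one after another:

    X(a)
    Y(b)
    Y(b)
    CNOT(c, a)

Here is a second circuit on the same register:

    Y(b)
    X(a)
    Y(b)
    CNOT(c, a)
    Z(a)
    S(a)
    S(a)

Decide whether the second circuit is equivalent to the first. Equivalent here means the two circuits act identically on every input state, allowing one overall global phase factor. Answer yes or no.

Yes: on every input state the two circuits agree up to one overall phase factor.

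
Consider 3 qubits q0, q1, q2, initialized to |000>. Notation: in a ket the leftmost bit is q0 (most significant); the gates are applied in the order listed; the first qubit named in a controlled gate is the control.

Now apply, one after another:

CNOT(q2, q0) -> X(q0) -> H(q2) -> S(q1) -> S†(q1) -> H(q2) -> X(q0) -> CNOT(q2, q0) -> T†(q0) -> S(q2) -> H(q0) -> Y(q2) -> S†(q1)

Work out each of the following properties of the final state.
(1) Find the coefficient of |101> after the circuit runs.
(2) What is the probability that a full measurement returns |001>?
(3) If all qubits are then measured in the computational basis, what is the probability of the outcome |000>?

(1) The final state's coefficient on |101> equals sqrt(2)*I/2. Key observation: the block from step 1 through step 8 cancels to the identity and can be dropped.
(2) Outcome |001> occurs with probability 1/2.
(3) The probability of measuring |000> is 0.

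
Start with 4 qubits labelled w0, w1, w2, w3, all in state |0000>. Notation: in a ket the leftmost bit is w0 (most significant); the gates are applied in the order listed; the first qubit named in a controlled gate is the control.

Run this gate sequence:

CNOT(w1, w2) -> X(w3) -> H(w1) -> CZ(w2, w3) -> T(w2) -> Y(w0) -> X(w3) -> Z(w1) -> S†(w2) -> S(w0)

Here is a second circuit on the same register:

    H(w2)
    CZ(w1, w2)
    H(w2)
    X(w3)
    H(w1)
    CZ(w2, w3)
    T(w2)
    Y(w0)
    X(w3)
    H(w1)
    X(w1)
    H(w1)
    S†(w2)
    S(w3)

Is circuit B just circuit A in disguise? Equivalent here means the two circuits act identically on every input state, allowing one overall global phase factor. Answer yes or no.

No — the two circuits implement different unitaries, even allowing a global phase.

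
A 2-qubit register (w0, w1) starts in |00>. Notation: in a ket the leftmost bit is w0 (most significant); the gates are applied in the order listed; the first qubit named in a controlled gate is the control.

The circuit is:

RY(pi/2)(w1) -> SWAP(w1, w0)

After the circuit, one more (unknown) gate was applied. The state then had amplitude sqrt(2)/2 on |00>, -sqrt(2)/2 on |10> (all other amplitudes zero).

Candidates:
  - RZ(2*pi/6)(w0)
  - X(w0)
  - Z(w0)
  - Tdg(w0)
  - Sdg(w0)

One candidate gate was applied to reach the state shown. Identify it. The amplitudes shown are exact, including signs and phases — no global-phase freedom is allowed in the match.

The applied gate was Z(w0).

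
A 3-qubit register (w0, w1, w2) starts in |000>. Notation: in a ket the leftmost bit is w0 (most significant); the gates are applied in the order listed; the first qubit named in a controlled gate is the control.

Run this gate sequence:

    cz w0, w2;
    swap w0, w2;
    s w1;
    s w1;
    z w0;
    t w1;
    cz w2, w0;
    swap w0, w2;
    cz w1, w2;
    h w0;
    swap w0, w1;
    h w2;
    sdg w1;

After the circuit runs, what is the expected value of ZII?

In the final state, ZII has expectation 1.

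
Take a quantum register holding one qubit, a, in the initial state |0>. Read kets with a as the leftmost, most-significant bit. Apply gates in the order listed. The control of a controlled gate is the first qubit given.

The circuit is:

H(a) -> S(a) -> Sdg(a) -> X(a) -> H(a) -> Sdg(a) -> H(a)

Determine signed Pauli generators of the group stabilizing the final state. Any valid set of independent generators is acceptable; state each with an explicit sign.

The final state is stabilized by the group generated by +X; other independent generating sets are equally valid.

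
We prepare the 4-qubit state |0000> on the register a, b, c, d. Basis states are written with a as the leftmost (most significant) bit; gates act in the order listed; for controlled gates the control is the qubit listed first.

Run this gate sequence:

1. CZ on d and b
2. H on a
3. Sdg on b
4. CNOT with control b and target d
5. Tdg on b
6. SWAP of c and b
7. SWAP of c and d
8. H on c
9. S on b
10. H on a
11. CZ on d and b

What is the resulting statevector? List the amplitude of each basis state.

After the circuit, the state carries amplitude sqrt(2)/2 on |0000>, sqrt(2)/2 on |0010>, and 0 on every other basis state.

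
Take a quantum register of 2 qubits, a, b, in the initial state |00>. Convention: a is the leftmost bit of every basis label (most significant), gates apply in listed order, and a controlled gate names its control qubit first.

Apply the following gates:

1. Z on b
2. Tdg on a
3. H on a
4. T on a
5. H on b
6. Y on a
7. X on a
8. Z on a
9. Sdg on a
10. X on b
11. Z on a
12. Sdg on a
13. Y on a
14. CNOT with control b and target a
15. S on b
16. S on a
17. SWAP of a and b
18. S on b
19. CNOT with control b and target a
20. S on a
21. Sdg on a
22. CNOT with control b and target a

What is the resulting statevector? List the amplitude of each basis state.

The final amplitudes are exp(I*pi/4)/2 on |00>, 1/2 on |01>, -I/2 on |10>, -exp(3*I*pi/4)/2 on |11>. Key observation: the block from step 19 through step 22 cancels to the identity and can be dropped.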